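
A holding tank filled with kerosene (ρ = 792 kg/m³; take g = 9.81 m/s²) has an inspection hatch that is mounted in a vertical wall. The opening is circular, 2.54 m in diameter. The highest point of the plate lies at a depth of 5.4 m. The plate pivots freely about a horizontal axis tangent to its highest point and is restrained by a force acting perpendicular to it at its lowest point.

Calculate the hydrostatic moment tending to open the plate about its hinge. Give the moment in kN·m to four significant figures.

M ≈ 349.4 kN·m

γ = ρg = 792 × 9.81 / 1000 = 7.76952 kN/m³.
The centroid is at the centre, 1.27 m below the top of the plate, so the centroid depth is h_c = 5.4 + 1.27 = 6.67 m.
A = π(1.27)² = 5.06707 m².
Resultant F = γ·h_c·A = 7.76952 × 6.67 × 5.06707 = 262.589 kN.
I_c = πr⁴/4 = π × 1.27⁴/4 = 2.04317 m⁴.
Centre of pressure: y_p = y_c + I_c/(y_c·A) = 6.67 + 2.04317/(6.67 × 5.06707) = 6.67 + 0.0604535 = 6.73045 m along the plane.
The resultant acts 1.27 + 0.0604535 = 1.33045 m (along the plate) below the hinge at the top edge, so the moment about the hinge is M = F × 1.33045 = 262.589 × 1.33045 = 349.362 kN·m.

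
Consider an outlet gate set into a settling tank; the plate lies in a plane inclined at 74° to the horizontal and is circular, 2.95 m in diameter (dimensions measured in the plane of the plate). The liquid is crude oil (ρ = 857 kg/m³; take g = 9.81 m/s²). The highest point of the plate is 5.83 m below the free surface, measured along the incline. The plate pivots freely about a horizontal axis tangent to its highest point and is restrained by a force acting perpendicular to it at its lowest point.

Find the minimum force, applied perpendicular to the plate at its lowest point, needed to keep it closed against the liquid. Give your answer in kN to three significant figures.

γ = ρg = 857 × 9.81 / 1000 = 8.40717 kN/m³.
Let θ = 74° be the plate's angle to the horizontal; measure y along the incline from where the plane meets the free surface. Vertical depth h = y·sinθ with sinθ = 0.961262.
The centroid is at the centre, 1.475 m below the top of the plate, so y_c = 5.83 + 1.475 = 7.305 m and h_c = 7.305 × 0.961262 = 7.02202 m.
A = π(1.475)² = 6.83493 m².
Resultant F = γ·h_c·A = 8.40717 × 7.02202 × 6.83493 = 403.502 kN.
I_c = πr⁴/4 = π × 1.475⁴/4 = 3.71756 m⁴.
Centre of pressure: y_p = y_c + I_c/(y_c·A) = 7.305 + 3.71756/(7.305 × 6.83493) = 7.305 + 0.0744567 = 7.37946 m along the plane.
The resultant acts 1.475 + 0.0744567 = 1.54946 m (along the plate) below the hinge at the top edge, so the moment about the hinge is M = F × 1.54946 = 403.502 × 1.54946 = 625.21 kN·m.
A normal force at the bottom, 2.95 m from the hinge, must supply this moment: P = 625.21/2.95 = 211.936 kN.

P ≈ 212 kN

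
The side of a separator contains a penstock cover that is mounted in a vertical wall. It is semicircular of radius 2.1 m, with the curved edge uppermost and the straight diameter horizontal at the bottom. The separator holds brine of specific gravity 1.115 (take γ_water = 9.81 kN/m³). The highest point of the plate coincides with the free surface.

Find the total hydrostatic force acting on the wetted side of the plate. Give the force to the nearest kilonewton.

F ≈ 92 kN

γ = 1.115 × 9.81 = 10.93815 kN/m³.
The centroid lies 4r/(3π) = 0.891268 m above the diameter, so r − 4r/(3π) = 2.1 − 0.891268 = 1.20873 m below the topmost point, so the centroid depth is h_c = 1.20873 m.
A = πr²/2 = π × 2.1²/2 = 6.92721 m².
Resultant F = γ·h_c·A = 10.93815 × 1.20873 × 6.92721 = 91.5865 kN.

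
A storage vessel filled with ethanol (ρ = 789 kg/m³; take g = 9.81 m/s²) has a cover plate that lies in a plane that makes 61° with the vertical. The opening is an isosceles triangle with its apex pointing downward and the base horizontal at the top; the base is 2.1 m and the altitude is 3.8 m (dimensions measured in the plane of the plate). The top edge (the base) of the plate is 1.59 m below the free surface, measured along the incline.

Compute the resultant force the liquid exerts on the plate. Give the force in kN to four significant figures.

γ = ρg = 789 × 9.81 / 1000 = 7.74009 kN/m³.
The plate makes 61° with the vertical, i.e. θ = 90° − 61° = 29° to the horizontal. Measuring y along the incline from the free-surface line, vertical depth h = y·sinθ with sinθ = 0.484810.
With the apex down, the centroid sits h/3 = 3.8/3 = 1.26667 m below the base (the top edge), so y_c = 1.59 + 1.26667 = 2.85667 m and h_c = 2.85667 × 0.484810 = 1.38494 m.
A = ½ × 2.1 × 3.8 = 3.99 m².
Resultant F = γ·h_c·A = 7.74009 × 1.38494 × 3.99 = 42.771 kN.

F ≈ 42.77 kN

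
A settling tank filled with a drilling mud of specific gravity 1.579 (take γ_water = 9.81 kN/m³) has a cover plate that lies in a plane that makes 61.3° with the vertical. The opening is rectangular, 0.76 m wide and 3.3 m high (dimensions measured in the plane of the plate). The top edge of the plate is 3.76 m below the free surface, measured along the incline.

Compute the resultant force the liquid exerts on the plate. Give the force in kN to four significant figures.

γ = 1.579 × 9.81 = 15.48999 kN/m³.
The plate makes 61.3° with the vertical, i.e. θ = 90° − 61.3° = 28.7° to the horizontal. Measuring y along the incline from the free-surface line, vertical depth h = y·sinθ with sinθ = 0.480223.
The centroid lies 3.3/2 = 1.65 m below the top edge, so y_c = 3.76 + 1.65 = 5.41 m and h_c = 5.41 × 0.480223 = 2.59801 m.
A = 0.76 × 3.3 = 2.508 m².
Resultant F = γ·h_c·A = 15.48999 × 2.59801 × 2.508 = 100.93 kN.

F ≈ 100.9 kN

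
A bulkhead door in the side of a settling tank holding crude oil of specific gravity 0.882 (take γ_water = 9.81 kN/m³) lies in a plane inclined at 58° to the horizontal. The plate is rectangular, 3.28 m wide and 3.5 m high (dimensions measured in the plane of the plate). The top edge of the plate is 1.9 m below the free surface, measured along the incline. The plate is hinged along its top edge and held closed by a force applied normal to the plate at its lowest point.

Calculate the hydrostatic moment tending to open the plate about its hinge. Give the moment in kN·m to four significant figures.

M ≈ 624.1 kN·m

γ = 0.882 × 9.81 = 8.65242 kN/m³.
Let θ = 58° be the plate's angle to the horizontal; measure y along the incline from where the plane meets the free surface. Vertical depth h = y·sinθ with sinθ = 0.848048.
The centroid lies 3.5/2 = 1.75 m below the top edge, so y_c = 1.9 + 1.75 = 3.65 m and h_c = 3.65 × 0.848048 = 3.09538 m.
A = 3.28 × 3.5 = 11.48 m².
Resultant F = γ·h_c·A = 8.65242 × 3.09538 × 11.48 = 307.463 kN.
I_c = b·h³/12 = 3.28 × 3.5³/12 = 11.7192 m⁴.
Centre of pressure: y_p = y_c + I_c/(y_c·A) = 3.65 + 11.7192/(3.65 × 11.48) = 3.65 + 0.279681 = 3.92968 m along the plane.
The resultant acts 1.75 + 0.279681 = 2.02968 m (along the plate) below the hinge at the top edge, so the moment about the hinge is M = F × 2.02968 = 307.463 × 2.02968 = 624.052 kN·m.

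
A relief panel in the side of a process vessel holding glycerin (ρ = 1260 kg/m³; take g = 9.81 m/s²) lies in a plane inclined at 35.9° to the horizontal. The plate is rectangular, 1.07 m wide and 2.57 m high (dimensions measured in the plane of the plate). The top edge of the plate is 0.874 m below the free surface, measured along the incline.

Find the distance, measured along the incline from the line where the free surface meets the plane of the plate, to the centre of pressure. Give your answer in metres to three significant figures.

y_p = 2.41 m

γ = ρg = 1260 × 9.81 / 1000 = 12.3606 kN/m³.
Let θ = 35.9° be the plate's angle to the horizontal; measure y along the incline from where the plane meets the free surface. Vertical depth h = y·sinθ with sinθ = 0.586372.
The centroid lies 2.57/2 = 1.285 m below the top edge, so y_c = 0.874 + 1.285 = 2.159 m and h_c = 2.159 × 0.586372 = 1.26598 m.
A = 1.07 × 2.57 = 2.7499 m².
Resultant F = γ·h_c·A = 12.3606 × 1.26598 × 2.7499 = 43.0312 kN.
I_c = b·h³/12 = 1.07 × 2.57³/12 = 1.51357 m⁴.
Centre of pressure: y_p = y_c + I_c/(y_c·A) = 2.159 + 1.51357/(2.159 × 2.7499) = 2.159 + 0.254937 = 2.41394 m along the plane.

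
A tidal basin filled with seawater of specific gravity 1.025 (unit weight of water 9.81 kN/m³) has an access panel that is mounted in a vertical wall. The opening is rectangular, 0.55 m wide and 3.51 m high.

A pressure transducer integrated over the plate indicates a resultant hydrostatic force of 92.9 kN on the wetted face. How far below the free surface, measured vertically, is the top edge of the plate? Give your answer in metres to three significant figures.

γ = 1.025 × 9.81 = 10.05525 kN/m³.
A = 0.55 × 3.51 = 1.9305 m².
From F = γ·h_c·A, the centroid depth is h_c = 92.9/(10.05525 × 1.9305) = 4.78578 m.
The centroid lies 3.51/2 = 1.755 m below the top edge, so the top edge sits at h_top = 4.78578 − 1.755 = 3.03078 m below the surface.

d_top ≈ 3.03 m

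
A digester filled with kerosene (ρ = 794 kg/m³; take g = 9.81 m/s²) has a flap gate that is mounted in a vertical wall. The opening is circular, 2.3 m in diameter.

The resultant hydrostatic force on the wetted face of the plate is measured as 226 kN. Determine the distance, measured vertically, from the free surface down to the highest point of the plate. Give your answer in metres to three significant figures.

γ = ρg = 794 × 9.81 / 1000 = 7.78914 kN/m³.
A = π(1.15)² = 4.15476 m².
From F = γ·h_c·A, the centroid depth is h_c = 226/(7.78914 × 4.15476) = 6.9835 m.
The centroid is at the centre, 1.15 m below the top of the plate, so the highest point sits at h_top = 6.9835 − 1.15 = 5.8335 m below the surface.

d_top ≈ 5.83 m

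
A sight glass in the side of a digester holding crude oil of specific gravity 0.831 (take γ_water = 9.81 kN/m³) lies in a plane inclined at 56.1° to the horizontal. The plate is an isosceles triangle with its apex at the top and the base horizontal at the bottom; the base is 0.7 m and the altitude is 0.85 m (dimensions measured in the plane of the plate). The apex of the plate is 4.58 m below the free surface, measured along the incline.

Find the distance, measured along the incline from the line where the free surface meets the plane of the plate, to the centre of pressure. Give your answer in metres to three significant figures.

γ = 0.831 × 9.81 = 8.15211 kN/m³.
Let θ = 56.1° be the plate's angle to the horizontal; measure y along the incline from where the plane meets the free surface. Vertical depth h = y·sinθ with sinθ = 0.830012.
With the apex up, the centroid sits 2h/3 = 2 × 0.85/3 = 0.566667 m below the apex, so y_c = 4.58 + 0.566667 = 5.14667 m and h_c = 5.14667 × 0.830012 = 4.2718 m.
A = ½ × 0.7 × 0.85 = 0.2975 m².
Resultant F = γ·h_c·A = 8.15211 × 4.2718 × 0.2975 = 10.3602 kN.
I_c = b·h³/36 = 0.7 × 0.85³/36 = 0.0119413 m⁴.
Centre of pressure: y_p = y_c + I_c/(y_c·A) = 5.14667 + 0.0119413/(5.14667 × 0.2975) = 5.14667 + 0.00779899 = 5.15447 m along the plane.

y_p = 5.15 m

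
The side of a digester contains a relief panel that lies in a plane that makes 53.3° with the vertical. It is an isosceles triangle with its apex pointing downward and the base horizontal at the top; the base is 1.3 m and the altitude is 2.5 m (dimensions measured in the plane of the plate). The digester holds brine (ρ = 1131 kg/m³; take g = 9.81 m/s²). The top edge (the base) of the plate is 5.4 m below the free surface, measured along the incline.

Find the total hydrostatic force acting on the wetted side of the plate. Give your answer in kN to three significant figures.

γ = ρg = 1131 × 9.81 / 1000 = 11.09511 kN/m³.
The plate makes 53.3° with the vertical, i.e. θ = 90° − 53.3° = 36.7° to the horizontal. Measuring y along the incline from the free-surface line, vertical depth h = y·sinθ with sinθ = 0.597625.
With the apex down, the centroid sits h/3 = 2.5/3 = 0.833333 m below the base (the top edge), so y_c = 5.4 + 0.833333 = 6.23333 m and h_c = 6.23333 × 0.597625 = 3.72519 m.
A = ½ × 1.3 × 2.5 = 1.625 m².
Resultant F = γ·h_c·A = 11.09511 × 3.72519 × 1.625 = 67.1635 kN.

F ≈ 67.2 kN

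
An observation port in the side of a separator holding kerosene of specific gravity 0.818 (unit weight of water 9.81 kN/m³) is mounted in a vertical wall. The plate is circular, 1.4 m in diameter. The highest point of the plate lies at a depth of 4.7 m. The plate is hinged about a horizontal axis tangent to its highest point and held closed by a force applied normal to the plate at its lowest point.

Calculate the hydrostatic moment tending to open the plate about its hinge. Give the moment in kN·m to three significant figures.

M ≈ 48.2 kN·m

γ = 0.818 × 9.81 = 8.02458 kN/m³.
The centroid is at the centre, 0.7 m below the top of the plate, so the centroid depth is h_c = 4.7 + 0.7 = 5.4 m.
A = π(0.7)² = 1.53938 m².
Resultant F = γ·h_c·A = 8.02458 × 5.4 × 1.53938 = 66.7055 kN.
I_c = πr⁴/4 = π × 0.7⁴/4 = 0.188574 m⁴.
Centre of pressure: y_p = y_c + I_c/(y_c·A) = 5.4 + 0.188574/(5.4 × 1.53938) = 5.4 + 0.0226852 = 5.42269 m along the plane.
The resultant acts 0.7 + 0.0226852 = 0.722685 m (along the plate) below the hinge at the top edge, so the moment about the hinge is M = F × 0.722685 = 66.7055 × 0.722685 = 48.2071 kN·m.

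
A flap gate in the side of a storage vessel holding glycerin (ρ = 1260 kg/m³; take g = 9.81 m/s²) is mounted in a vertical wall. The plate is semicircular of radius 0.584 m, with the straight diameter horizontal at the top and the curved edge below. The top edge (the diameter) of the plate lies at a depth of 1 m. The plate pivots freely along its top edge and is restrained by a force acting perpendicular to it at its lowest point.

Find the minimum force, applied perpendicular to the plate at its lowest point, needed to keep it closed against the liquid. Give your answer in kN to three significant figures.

P ≈ 3.78 kN

γ = ρg = 1260 × 9.81 / 1000 = 12.3606 kN/m³.
The centroid of a semicircle lies 4r/(3π) = 0.247857 m from the diameter, here below the top edge, so the centroid depth is h_c = 1 + 0.247857 = 1.24786 m.
A = πr²/2 = π × 0.584²/2 = 0.53573 m².
Resultant F = γ·h_c·A = 12.3606 × 1.24786 × 0.53573 = 8.26326 kN.
I_c = (π/8 − 8/(9π))·r⁴ = 0.109757 × 0.584⁴ = 0.0127668 m⁴.
Centre of pressure: y_p = y_c + I_c/(y_c·A) = 1.24786 + 0.0127668/(1.24786 × 0.53573) = 1.24786 + 0.0190972 = 1.26696 m along the plane.
The resultant acts 0.247857 + 0.0190972 = 0.266954 m (along the plate) below the hinge at the top edge, so the moment about the hinge is M = F × 0.266954 = 8.26326 × 0.266954 = 2.20591 kN·m.
A normal force at the bottom, 0.584 m from the hinge, must supply this moment: P = 2.20591/0.584 = 3.77724 kN.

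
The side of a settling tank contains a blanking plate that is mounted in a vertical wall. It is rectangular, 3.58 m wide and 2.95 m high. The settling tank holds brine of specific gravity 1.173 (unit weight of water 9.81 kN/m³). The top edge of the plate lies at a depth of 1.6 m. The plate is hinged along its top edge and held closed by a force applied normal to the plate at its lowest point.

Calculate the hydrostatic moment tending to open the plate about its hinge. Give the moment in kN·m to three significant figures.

γ = 1.173 × 9.81 = 11.50713 kN/m³.
The centroid lies 2.95/2 = 1.475 m below the top edge, so the centroid depth is h_c = 1.6 + 1.475 = 3.075 m.
A = 3.58 × 2.95 = 10.561 m².
Resultant F = γ·h_c·A = 11.50713 × 3.075 × 10.561 = 373.695 kN.
I_c = b·h³/12 = 3.58 × 2.95³/12 = 7.65893 m⁴.
Centre of pressure: y_p = y_c + I_c/(y_c·A) = 3.075 + 7.65893/(3.075 × 10.561) = 3.075 + 0.23584 = 3.31084 m along the plane.
The resultant acts 1.475 + 0.23584 = 1.71084 m (along the plate) below the hinge at the top edge, so the moment about the hinge is M = F × 1.71084 = 373.695 × 1.71084 = 639.332 kN·m.

M ≈ 639 kN·m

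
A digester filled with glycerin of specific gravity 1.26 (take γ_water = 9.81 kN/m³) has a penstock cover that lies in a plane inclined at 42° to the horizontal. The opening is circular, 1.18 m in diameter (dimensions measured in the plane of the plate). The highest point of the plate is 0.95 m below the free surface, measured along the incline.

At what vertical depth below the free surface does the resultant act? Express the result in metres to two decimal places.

h_p = 1.07 m

γ = 1.26 × 9.81 = 12.3606 kN/m³.
Let θ = 42° be the plate's angle to the horizontal; measure y along the incline from where the plane meets the free surface. Vertical depth h = y·sinθ with sinθ = 0.669131.
The centroid is at the centre, 0.59 m below the top of the plate, so y_c = 0.95 + 0.59 = 1.54 m and h_c = 1.54 × 0.669131 = 1.03046 m.
A = π(0.59)² = 1.09359 m².
Resultant F = γ·h_c·A = 12.3606 × 1.03046 × 1.09359 = 13.9292 kN.
I_c = πr⁴/4 = π × 0.59⁴/4 = 0.0951695 m⁴.
Centre of pressure: y_p = y_c + I_c/(y_c·A) = 1.54 + 0.0951695/(1.54 × 1.09359) = 1.54 + 0.0565096 = 1.59651 m along the plane.
Vertically, h_p = y_p·sinθ = 1.59651 × 0.669131 = 1.06827 m.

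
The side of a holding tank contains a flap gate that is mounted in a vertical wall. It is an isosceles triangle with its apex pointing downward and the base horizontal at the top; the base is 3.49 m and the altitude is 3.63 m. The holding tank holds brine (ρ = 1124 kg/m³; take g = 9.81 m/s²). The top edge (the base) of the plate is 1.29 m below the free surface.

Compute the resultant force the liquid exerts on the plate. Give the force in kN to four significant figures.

F ≈ 174.6 kN

γ = ρg = 1124 × 9.81 / 1000 = 11.02644 kN/m³.
With the apex down, the centroid sits h/3 = 3.63/3 = 1.21 m below the base (the top edge), so the centroid depth is h_c = 1.29 + 1.21 = 2.5 m.
A = ½ × 3.49 × 3.63 = 6.33435 m².
Resultant F = γ·h_c·A = 11.02644 × 2.5 × 6.33435 = 174.613 kN.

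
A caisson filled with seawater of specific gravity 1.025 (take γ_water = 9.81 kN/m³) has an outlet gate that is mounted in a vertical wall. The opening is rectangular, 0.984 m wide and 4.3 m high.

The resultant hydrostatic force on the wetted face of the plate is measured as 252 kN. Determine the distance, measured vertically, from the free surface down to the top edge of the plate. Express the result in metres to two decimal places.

γ = 1.025 × 9.81 = 10.05525 kN/m³.
A = 0.984 × 4.3 = 4.2312 m².
From F = γ·h_c·A, the centroid depth is h_c = 252/(10.05525 × 4.2312) = 5.92303 m.
The centroid lies 4.3/2 = 2.15 m below the top edge, so the top edge sits at h_top = 5.92303 − 2.15 = 3.77303 m below the surface.

d_top ≈ 3.77 m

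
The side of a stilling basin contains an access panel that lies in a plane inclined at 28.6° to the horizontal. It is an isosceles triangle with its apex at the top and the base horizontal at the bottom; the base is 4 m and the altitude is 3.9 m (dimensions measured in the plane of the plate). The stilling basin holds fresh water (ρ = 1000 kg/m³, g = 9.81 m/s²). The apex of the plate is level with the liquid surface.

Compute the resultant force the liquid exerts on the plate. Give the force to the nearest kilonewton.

F ≈ 95 kN

γ = ρg = 1000 × 9.81 = 9810 N/m³ = 9.81 kN/m³.
Let θ = 28.6° be the plate's angle to the horizontal; measure y along the incline from where the plane meets the free surface. Vertical depth h = y·sinθ with sinθ = 0.478692.
With the apex up, the centroid sits 2h/3 = 2 × 3.9/3 = 2.6 m below the apex, so y_c = 2.6 m and h_c = 2.6 × 0.478692 = 1.2446 m.
A = ½ × 4 × 3.9 = 7.8 m².
Resultant F = γ·h_c·A = 9.81 × 1.2446 × 7.8 = 95.2343 kN.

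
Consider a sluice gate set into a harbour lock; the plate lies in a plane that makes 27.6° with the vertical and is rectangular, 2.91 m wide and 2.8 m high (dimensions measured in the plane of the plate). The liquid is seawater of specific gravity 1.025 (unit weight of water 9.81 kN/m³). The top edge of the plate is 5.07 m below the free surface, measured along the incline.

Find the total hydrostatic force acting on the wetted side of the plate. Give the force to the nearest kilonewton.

F ≈ 470 kN

γ = 1.025 × 9.81 = 10.05525 kN/m³.
The plate makes 27.6° with the vertical, i.e. θ = 90° − 27.6° = 62.4° to the horizontal. Measuring y along the incline from the free-surface line, vertical depth h = y·sinθ with sinθ = 0.886204.
The centroid lies 2.8/2 = 1.4 m below the top edge, so y_c = 5.07 + 1.4 = 6.47 m and h_c = 6.47 × 0.886204 = 5.73374 m.
A = 2.91 × 2.8 = 8.148 m².
Resultant F = γ·h_c·A = 10.05525 × 5.73374 × 8.148 = 469.766 kN.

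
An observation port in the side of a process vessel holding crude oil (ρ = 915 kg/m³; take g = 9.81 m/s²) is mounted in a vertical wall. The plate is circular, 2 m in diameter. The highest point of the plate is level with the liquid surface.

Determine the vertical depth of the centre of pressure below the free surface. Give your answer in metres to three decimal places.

γ = ρg = 915 × 9.81 / 1000 = 8.97615 kN/m³.
The centroid is at the centre, 1 m below the top of the plate, so the centroid depth is h_c = 1 m.
A = π(1)² = 3.14159 m².
Resultant F = γ·h_c·A = 8.97615 × 1 × 3.14159 = 28.1994 kN.
I_c = πr⁴/4 = π × 1⁴/4 = 0.785398 m⁴.
Centre of pressure: y_p = y_c + I_c/(y_c·A) = 1 + 0.785398/(1 × 3.14159) = 1 + 0.25 = 1.25 m along the plane.

h_p = 1.250 m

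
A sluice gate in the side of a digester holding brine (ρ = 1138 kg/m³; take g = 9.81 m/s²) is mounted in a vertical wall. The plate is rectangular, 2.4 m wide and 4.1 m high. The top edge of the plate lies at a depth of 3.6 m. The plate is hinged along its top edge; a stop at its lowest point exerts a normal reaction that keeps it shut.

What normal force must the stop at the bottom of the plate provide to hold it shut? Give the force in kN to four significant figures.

P ≈ 347.9 kN

γ = ρg = 1138 × 9.81 / 1000 = 11.16378 kN/m³.
The centroid lies 4.1/2 = 2.05 m below the top edge, so the centroid depth is h_c = 3.6 + 2.05 = 5.65 m.
A = 2.4 × 4.1 = 9.84 m².
Resultant F = γ·h_c·A = 11.16378 × 5.65 × 9.84 = 620.662 kN.
I_c = b·h³/12 = 2.4 × 4.1³/12 = 13.7842 m⁴.
Centre of pressure: y_p = y_c + I_c/(y_c·A) = 5.65 + 13.7842/(5.65 × 9.84) = 5.65 + 0.247935 = 5.89794 m along the plane.
The resultant acts 2.05 + 0.247935 = 2.29793 m (along the plate) below the hinge at the top edge, so the moment about the hinge is M = F × 2.29793 = 620.662 × 2.29793 = 1426.24 kN·m.
A normal force at the bottom, 4.1 m from the hinge, must supply this moment: P = 1426.24/4.1 = 347.863 kN.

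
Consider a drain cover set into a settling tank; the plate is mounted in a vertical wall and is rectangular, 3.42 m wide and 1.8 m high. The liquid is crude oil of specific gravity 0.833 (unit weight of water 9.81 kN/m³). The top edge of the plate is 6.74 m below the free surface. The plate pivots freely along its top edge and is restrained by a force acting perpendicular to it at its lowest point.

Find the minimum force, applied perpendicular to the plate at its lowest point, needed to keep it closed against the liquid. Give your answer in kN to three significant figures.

γ = 0.833 × 9.81 = 8.17173 kN/m³.
The centroid lies 1.8/2 = 0.9 m below the top edge, so the centroid depth is h_c = 6.74 + 0.9 = 7.64 m.
A = 3.42 × 1.8 = 6.156 m².
Resultant F = γ·h_c·A = 8.17173 × 7.64 × 6.156 = 384.331 kN.
I_c = b·h³/12 = 3.42 × 1.8³/12 = 1.66212 m⁴.
Centre of pressure: y_p = y_c + I_c/(y_c·A) = 7.64 + 1.66212/(7.64 × 6.156) = 7.64 + 0.0353403 = 7.67534 m along the plane.
The resultant acts 0.9 + 0.0353403 = 0.93534 m (along the plate) below the hinge at the top edge, so the moment about the hinge is M = F × 0.93534 = 384.331 × 0.93534 = 359.48 kN·m.
A normal force at the bottom, 1.8 m from the hinge, must supply this moment: P = 359.48/1.8 = 199.711 kN.

P ≈ 200 kN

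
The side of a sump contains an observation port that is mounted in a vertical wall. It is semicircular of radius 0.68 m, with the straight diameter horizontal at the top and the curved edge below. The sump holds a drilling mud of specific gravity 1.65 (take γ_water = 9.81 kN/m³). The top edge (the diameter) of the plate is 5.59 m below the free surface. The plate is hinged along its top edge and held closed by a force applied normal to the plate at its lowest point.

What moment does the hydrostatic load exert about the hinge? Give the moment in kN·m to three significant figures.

γ = 1.65 × 9.81 = 16.1865 kN/m³.
The centroid of a semicircle lies 4r/(3π) = 0.288601 m from the diameter, here below the top edge, so the centroid depth is h_c = 5.59 + 0.288601 = 5.8786 m.
A = πr²/2 = π × 0.68²/2 = 0.726336 m².
Resultant F = γ·h_c·A = 16.1865 × 5.8786 × 0.726336 = 69.1137 kN.
I_c = (π/8 − 8/(9π))·r⁴ = 0.109757 × 0.68⁴ = 0.0234676 m⁴.
Centre of pressure: y_p = y_c + I_c/(y_c·A) = 5.8786 + 0.0234676/(5.8786 × 0.726336) = 5.8786 + 0.00549613 = 5.8841 m along the plane.
The resultant acts 0.288601 + 0.00549613 = 0.294097 m (along the plate) below the hinge at the top edge, so the moment about the hinge is M = F × 0.294097 = 69.1137 × 0.294097 = 20.3261 kN·m.

M ≈ 20.3 kN·m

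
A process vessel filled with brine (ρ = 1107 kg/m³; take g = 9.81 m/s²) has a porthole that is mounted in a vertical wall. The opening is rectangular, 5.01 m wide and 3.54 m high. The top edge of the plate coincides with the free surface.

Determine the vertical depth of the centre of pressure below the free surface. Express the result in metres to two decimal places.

γ = ρg = 1107 × 9.81 / 1000 = 10.85967 kN/m³.
The centroid lies 3.54/2 = 1.77 m below the top edge, so the centroid depth is h_c = 1.77 m.
A = 5.01 × 3.54 = 17.7354 m².
Resultant F = γ·h_c·A = 10.85967 × 1.77 × 17.7354 = 340.903 kN.
I_c = b·h³/12 = 5.01 × 3.54³/12 = 18.5211 m⁴.
Centre of pressure: y_p = y_c + I_c/(y_c·A) = 1.77 + 18.5211/(1.77 × 17.7354) = 1.77 + 0.590001 = 2.36 m along the plane.

h_p = 2.36 m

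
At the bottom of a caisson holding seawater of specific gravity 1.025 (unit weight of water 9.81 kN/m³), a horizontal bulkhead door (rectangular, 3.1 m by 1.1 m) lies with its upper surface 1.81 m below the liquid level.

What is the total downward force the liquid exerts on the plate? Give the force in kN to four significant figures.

γ = 1.025 × 9.81 = 10.05525 kN/m³.
The plate is horizontal, so pressure is uniform at p = γ·h = 10.05525 × 1.81 = 18.2 kN/m².
A = 3.1 × 1.1 = 3.41 m².
F = p·A = 18.2 × 3.41 = 62.062 kN.

F ≈ 62.06 kN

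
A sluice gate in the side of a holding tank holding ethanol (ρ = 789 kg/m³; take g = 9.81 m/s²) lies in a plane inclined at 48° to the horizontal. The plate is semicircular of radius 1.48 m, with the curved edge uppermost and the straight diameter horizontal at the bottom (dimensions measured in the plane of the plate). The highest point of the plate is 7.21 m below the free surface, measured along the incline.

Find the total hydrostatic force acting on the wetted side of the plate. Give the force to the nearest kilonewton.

F ≈ 160 kN

γ = ρg = 789 × 9.81 / 1000 = 7.74009 kN/m³.
Let θ = 48° be the plate's angle to the horizontal; measure y along the incline from where the plane meets the free surface. Vertical depth h = y·sinθ with sinθ = 0.743145.
The centroid lies 4r/(3π) = 0.628132 m above the diameter, so r − 4r/(3π) = 1.48 − 0.628132 = 0.851868 m below the topmost point, so y_c = 7.21 + 0.851868 = 8.06187 m and h_c = 8.06187 × 0.743145 = 5.99114 m.
A = πr²/2 = π × 1.48²/2 = 3.44067 m².
Resultant F = γ·h_c·A = 7.74009 × 5.99114 × 3.44067 = 159.551 kN.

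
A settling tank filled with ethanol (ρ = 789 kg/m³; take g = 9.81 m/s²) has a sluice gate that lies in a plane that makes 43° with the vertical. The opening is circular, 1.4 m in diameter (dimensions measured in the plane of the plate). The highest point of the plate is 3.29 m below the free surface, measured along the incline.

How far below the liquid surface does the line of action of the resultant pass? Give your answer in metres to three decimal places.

γ = ρg = 789 × 9.81 / 1000 = 7.74009 kN/m³.
The plate makes 43° with the vertical, i.e. θ = 90° − 43° = 47° to the horizontal. Measuring y along the incline from the free-surface line, vertical depth h = y·sinθ with sinθ = 0.731354.
The centroid is at the centre, 0.7 m below the top of the plate, so y_c = 3.29 + 0.7 = 3.99 m and h_c = 3.99 × 0.731354 = 2.9181 m.
A = π(0.7)² = 1.53938 m².
Resultant F = γ·h_c·A = 7.74009 × 2.9181 × 1.53938 = 34.769 kN.
I_c = πr⁴/4 = π × 0.7⁴/4 = 0.188574 m⁴.
Centre of pressure: y_p = y_c + I_c/(y_c·A) = 3.99 + 0.188574/(3.99 × 1.53938) = 3.99 + 0.0307017 = 4.0207 m along the plane.
Vertically, h_p = y_p·sinθ = 4.0207 × 0.731354 = 2.94056 m.

h_p = 2.941 m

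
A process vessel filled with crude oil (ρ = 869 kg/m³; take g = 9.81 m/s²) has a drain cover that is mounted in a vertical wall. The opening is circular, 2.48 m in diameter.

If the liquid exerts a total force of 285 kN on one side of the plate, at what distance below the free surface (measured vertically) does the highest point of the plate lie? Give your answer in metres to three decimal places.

γ = ρg = 869 × 9.81 / 1000 = 8.52489 kN/m³.
A = π(1.24)² = 4.83051 m².
From F = γ·h_c·A, the centroid depth is h_c = 285/(8.52489 × 4.83051) = 6.92091 m.
The centroid is at the centre, 1.24 m below the top of the plate, so the highest point sits at h_top = 6.92091 − 1.24 = 5.68091 m below the surface.

d_top ≈ 5.681 m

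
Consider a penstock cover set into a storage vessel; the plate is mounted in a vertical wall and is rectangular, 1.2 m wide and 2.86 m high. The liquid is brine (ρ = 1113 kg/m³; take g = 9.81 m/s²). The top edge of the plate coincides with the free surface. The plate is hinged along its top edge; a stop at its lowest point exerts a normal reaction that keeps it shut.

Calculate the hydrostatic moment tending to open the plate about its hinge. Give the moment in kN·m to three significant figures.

γ = ρg = 1113 × 9.81 / 1000 = 10.91853 kN/m³.
The centroid lies 2.86/2 = 1.43 m below the top edge, so the centroid depth is h_c = 1.43 m.
A = 1.2 × 2.86 = 3.432 m².
Resultant F = γ·h_c·A = 10.91853 × 1.43 × 3.432 = 53.5855 kN.
I_c = b·h³/12 = 1.2 × 2.86³/12 = 2.33937 m⁴.
Centre of pressure: y_p = y_c + I_c/(y_c·A) = 1.43 + 2.33937/(1.43 × 3.432) = 1.43 + 0.476668 = 1.90667 m along the plane.
The resultant acts 1.43 + 0.476668 = 1.90667 m (along the plate) below the hinge at the top edge, so the moment about the hinge is M = F × 1.90667 = 53.5855 × 1.90667 = 102.17 kN·m.

M ≈ 102 kN·m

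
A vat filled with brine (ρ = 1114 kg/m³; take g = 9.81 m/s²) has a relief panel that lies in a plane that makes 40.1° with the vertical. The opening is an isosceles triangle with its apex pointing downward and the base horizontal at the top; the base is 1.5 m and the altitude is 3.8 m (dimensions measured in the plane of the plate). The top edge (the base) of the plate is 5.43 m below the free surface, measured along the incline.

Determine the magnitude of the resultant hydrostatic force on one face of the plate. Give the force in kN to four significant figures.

γ = ρg = 1114 × 9.81 / 1000 = 10.92834 kN/m³.
The plate makes 40.1° with the vertical, i.e. θ = 90° − 40.1° = 49.9° to the horizontal. Measuring y along the incline from the free-surface line, vertical depth h = y·sinθ with sinθ = 0.764921.
With the apex down, the centroid sits h/3 = 3.8/3 = 1.26667 m below the base (the top edge), so y_c = 5.43 + 1.26667 = 6.69667 m and h_c = 6.69667 × 0.764921 = 5.12242 m.
A = ½ × 1.5 × 3.8 = 2.85 m².
Resultant F = γ·h_c·A = 10.92834 × 5.12242 × 2.85 = 159.542 kN.

F ≈ 159.5 kN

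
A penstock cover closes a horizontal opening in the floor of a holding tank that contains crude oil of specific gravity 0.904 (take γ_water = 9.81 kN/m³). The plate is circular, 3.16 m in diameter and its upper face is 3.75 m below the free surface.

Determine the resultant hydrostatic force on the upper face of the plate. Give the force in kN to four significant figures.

F ≈ 260.8 kN

γ = 0.904 × 9.81 = 8.86824 kN/m³.
The plate is horizontal, so pressure is uniform at p = γ·h = 8.86824 × 3.75 = 33.2559 kN/m².
A = π(1.58)² = 7.84267 m².
F = p·A = 33.2559 × 7.84267 = 260.815 kN.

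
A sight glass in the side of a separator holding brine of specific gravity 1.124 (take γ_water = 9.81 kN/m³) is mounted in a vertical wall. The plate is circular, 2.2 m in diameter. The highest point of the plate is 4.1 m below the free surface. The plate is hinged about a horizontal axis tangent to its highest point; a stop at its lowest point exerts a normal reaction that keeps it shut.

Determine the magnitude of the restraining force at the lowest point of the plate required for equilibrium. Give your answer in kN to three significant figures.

γ = 1.124 × 9.81 = 11.02644 kN/m³.
The centroid is at the centre, 1.1 m below the top of the plate, so the centroid depth is h_c = 4.1 + 1.1 = 5.2 m.
A = π(1.1)² = 3.80133 m².
Resultant F = γ·h_c·A = 11.02644 × 5.2 × 3.80133 = 217.959 kN.
I_c = πr⁴/4 = π × 1.1⁴/4 = 1.1499 m⁴.
Centre of pressure: y_p = y_c + I_c/(y_c·A) = 5.2 + 1.1499/(5.2 × 3.80133) = 5.2 + 0.058173 = 5.25817 m along the plane.
The resultant acts 1.1 + 0.058173 = 1.15817 m (along the plate) below the hinge at the top edge, so the moment about the hinge is M = F × 1.15817 = 217.959 × 1.15817 = 252.434 kN·m.
A normal force at the bottom, 2.2 m from the hinge, must supply this moment: P = 252.434/2.2 = 114.743 kN.

P ≈ 115 kN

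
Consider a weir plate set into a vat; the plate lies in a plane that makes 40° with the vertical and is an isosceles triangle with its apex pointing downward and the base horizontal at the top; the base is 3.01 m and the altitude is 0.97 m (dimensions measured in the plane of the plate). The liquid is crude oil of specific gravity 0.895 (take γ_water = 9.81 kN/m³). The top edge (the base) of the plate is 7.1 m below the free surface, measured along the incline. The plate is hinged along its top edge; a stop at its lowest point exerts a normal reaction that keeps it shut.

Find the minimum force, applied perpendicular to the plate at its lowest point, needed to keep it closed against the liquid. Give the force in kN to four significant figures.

P ≈ 24.82 kN

γ = 0.895 × 9.81 = 8.77995 kN/m³.
The plate makes 40° with the vertical, i.e. θ = 90° − 40° = 50° to the horizontal. Measuring y along the incline from the free-surface line, vertical depth h = y·sinθ with sinθ = 0.766044.
With the apex down, the centroid sits h/3 = 0.97/3 = 0.323333 m below the base (the top edge), so y_c = 7.1 + 0.323333 = 7.42333 m and h_c = 7.42333 × 0.766044 = 5.6866 m.
A = ½ × 3.01 × 0.97 = 1.45985 m².
Resultant F = γ·h_c·A = 8.77995 × 5.6866 × 1.45985 = 72.8875 kN.
I_c = b·h³/36 = 3.01 × 0.97³/36 = 0.0763096 m⁴.
Centre of pressure: y_p = y_c + I_c/(y_c·A) = 7.42333 + 0.0763096/(7.42333 × 1.45985) = 7.42333 + 0.00704161 = 7.43037 m along the plane.
The resultant acts 0.323333 + 0.00704161 = 0.330375 m (along the plate) below the hinge at the top edge, so the moment about the hinge is M = F × 0.330375 = 72.8875 × 0.330375 = 24.0802 kN·m.
A normal force at the bottom, 0.97 m from the hinge, must supply this moment: P = 24.0802/0.97 = 24.8249 kN.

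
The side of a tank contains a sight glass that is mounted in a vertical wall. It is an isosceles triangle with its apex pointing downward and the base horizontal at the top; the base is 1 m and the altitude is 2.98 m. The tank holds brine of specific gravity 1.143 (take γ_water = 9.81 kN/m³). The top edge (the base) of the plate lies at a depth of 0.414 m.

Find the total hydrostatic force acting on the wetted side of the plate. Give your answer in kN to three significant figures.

γ = 1.143 × 9.81 = 11.21283 kN/m³.
With the apex down, the centroid sits h/3 = 2.98/3 = 0.993333 m below the base (the top edge), so the centroid depth is h_c = 0.414 + 0.993333 = 1.40733 m.
A = ½ × 1 × 2.98 = 1.49 m².
Resultant F = γ·h_c·A = 11.21283 × 1.40733 × 1.49 = 23.5124 kN.

F ≈ 23.5 kN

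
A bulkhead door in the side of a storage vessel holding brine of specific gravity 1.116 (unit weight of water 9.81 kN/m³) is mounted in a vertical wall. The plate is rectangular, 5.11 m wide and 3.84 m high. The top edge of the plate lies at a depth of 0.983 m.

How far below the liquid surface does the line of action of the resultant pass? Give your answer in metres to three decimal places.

h_p = 3.326 m

γ = 1.116 × 9.81 = 10.94796 kN/m³.
The centroid lies 3.84/2 = 1.92 m below the top edge, so the centroid depth is h_c = 0.983 + 1.92 = 2.903 m.
A = 5.11 × 3.84 = 19.6224 m².
Resultant F = γ·h_c·A = 10.94796 × 2.903 × 19.6224 = 623.638 kN.
I_c = b·h³/12 = 5.11 × 3.84³/12 = 24.112 m⁴.
Centre of pressure: y_p = y_c + I_c/(y_c·A) = 2.903 + 24.112/(2.903 × 19.6224) = 2.903 + 0.423286 = 3.32629 m along the plane.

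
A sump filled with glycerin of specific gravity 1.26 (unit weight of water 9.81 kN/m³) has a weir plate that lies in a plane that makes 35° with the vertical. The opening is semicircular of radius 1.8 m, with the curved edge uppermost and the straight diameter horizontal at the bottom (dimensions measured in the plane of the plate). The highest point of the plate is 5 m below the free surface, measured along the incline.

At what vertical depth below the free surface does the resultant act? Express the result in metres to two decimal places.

γ = 1.26 × 9.81 = 12.3606 kN/m³.
The plate makes 35° with the vertical, i.e. θ = 90° − 35° = 55° to the horizontal. Measuring y along the incline from the free-surface line, vertical depth h = y·sinθ with sinθ = 0.819152.
The centroid lies 4r/(3π) = 0.763944 m above the diameter, so r − 4r/(3π) = 1.8 − 0.763944 = 1.03606 m below the topmost point, so y_c = 5 + 1.03606 = 6.03606 m and h_c = 6.03606 × 0.819152 = 4.94445 m.
A = πr²/2 = π × 1.8²/2 = 5.08938 m².
Resultant F = γ·h_c·A = 12.3606 × 4.94445 × 5.08938 = 311.044 kN.
I_c = (π/8 − 8/(9π))·r⁴ = 0.109757 × 1.8⁴ = 1.15219 m⁴.
Centre of pressure: y_p = y_c + I_c/(y_c·A) = 6.03606 + 1.15219/(6.03606 × 5.08938) = 6.03606 + 0.0375064 = 6.07357 m along the plane.
Vertically, h_p = y_p·sinθ = 6.07357 × 0.819152 = 4.97518 m.

h_p = 4.98 m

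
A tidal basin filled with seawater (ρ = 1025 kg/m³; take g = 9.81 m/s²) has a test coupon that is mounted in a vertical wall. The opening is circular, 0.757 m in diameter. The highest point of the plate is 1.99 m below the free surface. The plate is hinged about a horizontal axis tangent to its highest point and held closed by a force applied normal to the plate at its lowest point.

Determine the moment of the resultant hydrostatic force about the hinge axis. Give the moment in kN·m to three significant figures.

γ = ρg = 1025 × 9.81 / 1000 = 10.05525 kN/m³.
The centroid is at the centre, 0.3785 m below the top of the plate, so the centroid depth is h_c = 1.99 + 0.3785 = 2.3685 m.
A = π(0.3785)² = 0.450072 m².
Resultant F = γ·h_c·A = 10.05525 × 2.3685 × 0.450072 = 10.7189 kN.
I_c = πr⁴/4 = π × 0.3785⁴/4 = 0.0161196 m⁴.
Centre of pressure: y_p = y_c + I_c/(y_c·A) = 2.3685 + 0.0161196/(2.3685 × 0.450072) = 2.3685 + 0.0151216 = 2.38362 m along the plane.
The resultant acts 0.3785 + 0.0151216 = 0.393622 m (along the plate) below the hinge at the top edge, so the moment about the hinge is M = F × 0.393622 = 10.7189 × 0.393622 = 4.21919 kN·m.

M ≈ 4.22 kN·m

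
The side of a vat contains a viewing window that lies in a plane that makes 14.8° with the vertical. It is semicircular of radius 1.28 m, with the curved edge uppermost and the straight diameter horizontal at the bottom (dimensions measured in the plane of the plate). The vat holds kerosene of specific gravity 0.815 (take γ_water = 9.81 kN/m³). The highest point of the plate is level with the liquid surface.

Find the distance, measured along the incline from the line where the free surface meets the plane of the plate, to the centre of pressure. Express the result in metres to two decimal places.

γ = 0.815 × 9.81 = 7.99515 kN/m³.
The plate makes 14.8° with the vertical, i.e. θ = 90° − 14.8° = 75.2° to the horizontal. Measuring y along the incline from the free-surface line, vertical depth h = y·sinθ with sinθ = 0.966823.
The centroid lies 4r/(3π) = 0.543249 m above the diameter, so r − 4r/(3π) = 1.28 − 0.543249 = 0.736751 m below the topmost point, so y_c = 0.736751 m and h_c = 0.736751 × 0.966823 = 0.712308 m.
A = πr²/2 = π × 1.28²/2 = 2.57359 m².
Resultant F = γ·h_c·A = 7.99515 × 0.712308 × 2.57359 = 14.6566 kN.
I_c = (π/8 − 8/(9π))·r⁴ = 0.109757 × 1.28⁴ = 0.294627 m⁴.
Centre of pressure: y_p = y_c + I_c/(y_c·A) = 0.736751 + 0.294627/(0.736751 × 2.57359) = 0.736751 + 0.155386 = 0.892137 m along the plane.

y_p = 0.89 m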